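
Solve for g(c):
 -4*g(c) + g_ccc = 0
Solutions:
 g(c) = C3*exp(2^(2/3)*c) + (C1*sin(2^(2/3)*sqrt(3)*c/2) + C2*cos(2^(2/3)*sqrt(3)*c/2))*exp(-2^(2/3)*c/2)


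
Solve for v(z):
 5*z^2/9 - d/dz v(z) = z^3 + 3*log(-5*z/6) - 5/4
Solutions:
 v(z) = C1 - z^4/4 + 5*z^3/27 - 3*z*log(-z) + z*(-3*log(5) + 17/4 + 3*log(6))


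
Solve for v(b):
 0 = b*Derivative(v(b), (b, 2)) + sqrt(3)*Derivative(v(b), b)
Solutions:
 v(b) = C1 + C2*b^(1 - sqrt(3))


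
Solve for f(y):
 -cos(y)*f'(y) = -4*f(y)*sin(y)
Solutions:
 f(y) = C1/cos(y)^4


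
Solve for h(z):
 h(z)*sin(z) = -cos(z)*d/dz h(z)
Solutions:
 h(z) = C1*cos(z)


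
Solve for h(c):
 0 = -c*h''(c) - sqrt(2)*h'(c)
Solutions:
 h(c) = C1 + C2*c^(1 - sqrt(2))


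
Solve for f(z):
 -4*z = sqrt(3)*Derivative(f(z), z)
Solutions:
 f(z) = C1 - 2*sqrt(3)*z^2/3


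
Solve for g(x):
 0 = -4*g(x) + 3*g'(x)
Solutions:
 g(x) = C1*exp(4*x/3)


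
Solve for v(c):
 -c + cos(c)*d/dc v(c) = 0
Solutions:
 v(c) = C1 + Integral(c/cos(c), c)


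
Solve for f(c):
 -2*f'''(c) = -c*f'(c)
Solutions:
 f(c) = C1 + Integral(C2*airyai(2^(2/3)*c/2) + C3*airybi(2^(2/3)*c/2), c)


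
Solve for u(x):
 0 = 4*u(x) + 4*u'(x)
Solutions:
 u(x) = C1*exp(-x)


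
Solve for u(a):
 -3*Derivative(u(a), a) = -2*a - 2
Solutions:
 u(a) = C1 + a^2/3 + 2*a/3


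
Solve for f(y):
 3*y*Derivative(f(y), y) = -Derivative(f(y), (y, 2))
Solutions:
 f(y) = C1 + C2*erf(sqrt(6)*y/2)


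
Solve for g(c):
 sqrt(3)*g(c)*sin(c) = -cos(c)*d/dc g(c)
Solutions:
 g(c) = C1*cos(c)^(sqrt(3))


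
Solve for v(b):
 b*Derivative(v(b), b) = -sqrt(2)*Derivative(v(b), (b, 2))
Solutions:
 v(b) = C1 + C2*erf(2^(1/4)*b/2)


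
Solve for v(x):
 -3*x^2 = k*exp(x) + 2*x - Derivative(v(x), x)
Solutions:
 v(x) = C1 + k*exp(x) + x^3 + x^2


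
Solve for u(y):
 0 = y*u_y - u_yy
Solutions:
 u(y) = C1 + C2*erfi(sqrt(2)*y/2)


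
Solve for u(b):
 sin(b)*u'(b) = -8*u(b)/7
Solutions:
 u(b) = C1*(cos(b) + 1)^(4/7)/(cos(b) - 1)^(4/7)


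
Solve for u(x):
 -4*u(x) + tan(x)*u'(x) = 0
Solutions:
 u(x) = C1*sin(x)^4


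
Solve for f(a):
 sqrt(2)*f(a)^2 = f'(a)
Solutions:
 f(a) = -1/(C1 + sqrt(2)*a)


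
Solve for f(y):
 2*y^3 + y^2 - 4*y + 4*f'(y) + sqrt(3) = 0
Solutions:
 f(y) = C1 - y^4/8 - y^3/12 + y^2/2 - sqrt(3)*y/4


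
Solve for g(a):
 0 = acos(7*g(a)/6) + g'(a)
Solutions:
 Integral(1/acos(7*_y/6), (_y, g(a))) = C1 - a


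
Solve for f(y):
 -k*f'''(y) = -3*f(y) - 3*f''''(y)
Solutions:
 f(y) = C1*exp(y*(k - sqrt(k^2 + 6*12^(1/3)*(k^2 + sqrt(k^4 - 768))^(1/3) + 48*18^(1/3)/(k^2 + sqrt(k^4 - 768))^(1/3)) - sqrt(2)*sqrt(-k^3/sqrt(k^2 + 6*12^(1/3)*(k^2 + sqrt(k^4 - 768))^(1/3) + 48*18^(1/3)/(k^2 + sqrt(k^4 - 768))^(1/3)) + k^2 - 3*12^(1/3)*(k^2 + sqrt(k^4 - 768))^(1/3) - 24*18^(1/3)/(k^2 + sqrt(k^4 - 768))^(1/3)))/12) + C2*exp(y*(k - sqrt(k^2 + 6*12^(1/3)*(k^2 + sqrt(k^4 - 768))^(1/3) + 48*18^(1/3)/(k^2 + sqrt(k^4 - 768))^(1/3)) + sqrt(2)*sqrt(-k^3/sqrt(k^2 + 6*12^(1/3)*(k^2 + sqrt(k^4 - 768))^(1/3) + 48*18^(1/3)/(k^2 + sqrt(k^4 - 768))^(1/3)) + k^2 - 3*12^(1/3)*(k^2 + sqrt(k^4 - 768))^(1/3) - 24*18^(1/3)/(k^2 + sqrt(k^4 - 768))^(1/3)))/12) + C3*exp(y*(k + sqrt(k^2 + 6*12^(1/3)*(k^2 + sqrt(k^4 - 768))^(1/3) + 48*18^(1/3)/(k^2 + sqrt(k^4 - 768))^(1/3)) - sqrt(2)*sqrt(k^3/sqrt(k^2 + 6*12^(1/3)*(k^2 + sqrt(k^4 - 768))^(1/3) + 48*18^(1/3)/(k^2 + sqrt(k^4 - 768))^(1/3)) + k^2 - 3*12^(1/3)*(k^2 + sqrt(k^4 - 768))^(1/3) - 24*18^(1/3)/(k^2 + sqrt(k^4 - 768))^(1/3)))/12) + C4*exp(y*(k + sqrt(k^2 + 6*12^(1/3)*(k^2 + sqrt(k^4 - 768))^(1/3) + 48*18^(1/3)/(k^2 + sqrt(k^4 - 768))^(1/3)) + sqrt(2)*sqrt(k^3/sqrt(k^2 + 6*12^(1/3)*(k^2 + sqrt(k^4 - 768))^(1/3) + 48*18^(1/3)/(k^2 + sqrt(k^4 - 768))^(1/3)) + k^2 - 3*12^(1/3)*(k^2 + sqrt(k^4 - 768))^(1/3) - 24*18^(1/3)/(k^2 + sqrt(k^4 - 768))^(1/3)))/12)


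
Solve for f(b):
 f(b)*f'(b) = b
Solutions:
 f(b) = -sqrt(C1 + b^2)
 f(b) = sqrt(C1 + b^2)


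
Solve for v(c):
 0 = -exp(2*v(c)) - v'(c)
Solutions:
 v(c) = log(-sqrt(-1/(C1 - c))) - log(2)/2
 v(c) = log(-1/(C1 - c))/2 - log(2)/2


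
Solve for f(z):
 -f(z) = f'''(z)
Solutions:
 f(z) = C3*exp(-z) + (C1*sin(sqrt(3)*z/2) + C2*cos(sqrt(3)*z/2))*exp(z/2)


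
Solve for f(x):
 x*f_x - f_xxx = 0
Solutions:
 f(x) = C1 + Integral(C2*airyai(x) + C3*airybi(x), x)


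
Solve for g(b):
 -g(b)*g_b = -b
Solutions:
 g(b) = -sqrt(C1 + b^2)
 g(b) = sqrt(C1 + b^2)


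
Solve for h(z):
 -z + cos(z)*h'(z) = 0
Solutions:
 h(z) = C1 + Integral(z/cos(z), z)


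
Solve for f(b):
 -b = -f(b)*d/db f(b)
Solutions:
 f(b) = -sqrt(C1 + b^2)
 f(b) = sqrt(C1 + b^2)


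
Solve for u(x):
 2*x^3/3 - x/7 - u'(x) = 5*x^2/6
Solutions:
 u(x) = C1 + x^4/6 - 5*x^3/18 - x^2/14


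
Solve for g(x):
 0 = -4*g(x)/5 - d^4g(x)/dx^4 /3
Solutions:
 g(x) = (C1*sin(3^(1/4)*5^(3/4)*x/5) + C2*cos(3^(1/4)*5^(3/4)*x/5))*exp(-3^(1/4)*5^(3/4)*x/5) + (C3*sin(3^(1/4)*5^(3/4)*x/5) + C4*cos(3^(1/4)*5^(3/4)*x/5))*exp(3^(1/4)*5^(3/4)*x/5)


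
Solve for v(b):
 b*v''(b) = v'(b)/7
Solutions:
 v(b) = C1 + C2*b^(8/7)


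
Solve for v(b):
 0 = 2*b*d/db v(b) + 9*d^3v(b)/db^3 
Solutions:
 v(b) = C1 + Integral(C2*airyai(-6^(1/3)*b/3) + C3*airybi(-6^(1/3)*b/3), b)


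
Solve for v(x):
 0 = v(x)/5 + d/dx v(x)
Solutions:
 v(x) = C1*exp(-x/5)


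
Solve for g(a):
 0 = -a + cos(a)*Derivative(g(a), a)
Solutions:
 g(a) = C1 + Integral(a/cos(a), a)


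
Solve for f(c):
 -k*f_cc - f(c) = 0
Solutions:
 f(c) = C1*exp(-c*sqrt(-1/k)) + C2*exp(c*sqrt(-1/k))


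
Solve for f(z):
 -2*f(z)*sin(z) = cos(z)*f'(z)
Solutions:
 f(z) = C1*cos(z)^2


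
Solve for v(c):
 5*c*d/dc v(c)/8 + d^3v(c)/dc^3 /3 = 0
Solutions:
 v(c) = C1 + Integral(C2*airyai(-15^(1/3)*c/2) + C3*airybi(-15^(1/3)*c/2), c)


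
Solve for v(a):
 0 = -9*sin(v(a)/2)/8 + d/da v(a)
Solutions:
 -9*a/8 + log(cos(v(a)/2) - 1) - log(cos(v(a)/2) + 1) = C1


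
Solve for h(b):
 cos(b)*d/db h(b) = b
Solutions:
 h(b) = C1 + Integral(b/cos(b), b)


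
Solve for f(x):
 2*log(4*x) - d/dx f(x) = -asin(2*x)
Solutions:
 f(x) = C1 + 2*x*log(x) + x*asin(2*x) - 2*x + 4*x*log(2) + sqrt(1 - 4*x^2)/2


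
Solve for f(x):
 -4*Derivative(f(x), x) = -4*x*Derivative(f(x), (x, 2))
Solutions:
 f(x) = C1 + C2*x^2


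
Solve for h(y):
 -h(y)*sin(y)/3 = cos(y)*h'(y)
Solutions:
 h(y) = C1*cos(y)^(1/3)


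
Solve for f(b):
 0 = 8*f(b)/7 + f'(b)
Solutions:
 f(b) = C1*exp(-8*b/7)


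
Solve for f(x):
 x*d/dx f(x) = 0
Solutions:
 f(x) = C1


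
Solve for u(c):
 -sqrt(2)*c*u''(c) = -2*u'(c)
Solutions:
 u(c) = C1 + C2*c^(1 + sqrt(2))


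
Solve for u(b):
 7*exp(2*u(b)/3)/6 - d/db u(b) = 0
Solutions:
 u(b) = 3*log(-sqrt(-1/(C1 + 7*b))) + 3*log(3)
 u(b) = 3*log(-1/(C1 + 7*b))/2 + 3*log(3)


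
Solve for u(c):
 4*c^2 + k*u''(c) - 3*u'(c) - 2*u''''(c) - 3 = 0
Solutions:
 u(c) = C1 + C2*exp(c*(-2*k/((-6^(1/3) + 2^(1/3)*3^(5/6)*I)*(sqrt(3)*sqrt(243 - 2*k^3) + 27)^(1/3)) + 6^(1/3)*(sqrt(3)*sqrt(243 - 2*k^3) + 27)^(1/3)/12 - 2^(1/3)*3^(5/6)*I*(sqrt(3)*sqrt(243 - 2*k^3) + 27)^(1/3)/12)) + C3*exp(c*(2*k/((6^(1/3) + 2^(1/3)*3^(5/6)*I)*(sqrt(3)*sqrt(243 - 2*k^3) + 27)^(1/3)) + 6^(1/3)*(sqrt(3)*sqrt(243 - 2*k^3) + 27)^(1/3)/12 + 2^(1/3)*3^(5/6)*I*(sqrt(3)*sqrt(243 - 2*k^3) + 27)^(1/3)/12)) + C4*exp(-6^(1/3)*c*(6^(1/3)*k/(sqrt(3)*sqrt(243 - 2*k^3) + 27)^(1/3) + (sqrt(3)*sqrt(243 - 2*k^3) + 27)^(1/3))/6) + 4*c^3/9 + 4*c^2*k/9 + 8*c*k^2/27 - c


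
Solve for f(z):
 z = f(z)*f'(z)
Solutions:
 f(z) = -sqrt(C1 + z^2)
 f(z) = sqrt(C1 + z^2)


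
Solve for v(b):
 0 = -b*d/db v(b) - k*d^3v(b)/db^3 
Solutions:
 v(b) = C1 + Integral(C2*airyai(b*(-1/k)^(1/3)) + C3*airybi(b*(-1/k)^(1/3)), b)


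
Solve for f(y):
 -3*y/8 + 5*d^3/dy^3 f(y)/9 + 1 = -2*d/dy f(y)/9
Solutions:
 f(y) = C1 + C2*sin(sqrt(10)*y/5) + C3*cos(sqrt(10)*y/5) + 27*y^2/32 - 9*y/2


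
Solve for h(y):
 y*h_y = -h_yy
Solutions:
 h(y) = C1 + C2*erf(sqrt(2)*y/2)


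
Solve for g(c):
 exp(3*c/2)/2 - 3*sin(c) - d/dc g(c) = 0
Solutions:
 g(c) = C1 + exp(3*c/2)/3 + 3*cos(c)


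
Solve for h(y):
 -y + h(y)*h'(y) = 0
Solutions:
 h(y) = -sqrt(C1 + y^2)
 h(y) = sqrt(C1 + y^2)


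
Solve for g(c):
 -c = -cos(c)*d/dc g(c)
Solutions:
 g(c) = C1 + Integral(c/cos(c), c)


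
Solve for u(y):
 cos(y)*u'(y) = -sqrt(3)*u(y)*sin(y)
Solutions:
 u(y) = C1*cos(y)^(sqrt(3))


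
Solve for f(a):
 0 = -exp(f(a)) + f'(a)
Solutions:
 f(a) = log(-1/(C1 + a))


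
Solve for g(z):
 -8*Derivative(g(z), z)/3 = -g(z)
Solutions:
 g(z) = C1*exp(3*z/8)


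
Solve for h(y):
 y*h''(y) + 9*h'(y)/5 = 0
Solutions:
 h(y) = C1 + C2/y^(4/5)


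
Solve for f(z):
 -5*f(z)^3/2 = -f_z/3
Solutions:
 f(z) = -sqrt(-1/(C1 + 15*z))
 f(z) = sqrt(-1/(C1 + 15*z))


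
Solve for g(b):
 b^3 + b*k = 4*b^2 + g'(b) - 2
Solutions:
 g(b) = C1 + b^4/4 - 4*b^3/3 + b^2*k/2 + 2*b


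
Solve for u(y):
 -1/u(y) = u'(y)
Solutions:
 u(y) = -sqrt(C1 - 2*y)
 u(y) = sqrt(C1 - 2*y)


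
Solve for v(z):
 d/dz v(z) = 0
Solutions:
 v(z) = C1


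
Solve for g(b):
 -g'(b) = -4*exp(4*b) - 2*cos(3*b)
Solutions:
 g(b) = C1 + exp(4*b) + 2*sin(3*b)/3


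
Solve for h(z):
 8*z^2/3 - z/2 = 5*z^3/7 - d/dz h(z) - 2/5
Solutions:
 h(z) = C1 + 5*z^4/28 - 8*z^3/9 + z^2/4 - 2*z/5


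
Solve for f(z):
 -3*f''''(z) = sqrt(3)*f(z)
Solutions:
 f(z) = (C1*sin(sqrt(2)*3^(7/8)*z/6) + C2*cos(sqrt(2)*3^(7/8)*z/6))*exp(-sqrt(2)*3^(7/8)*z/6) + (C3*sin(sqrt(2)*3^(7/8)*z/6) + C4*cos(sqrt(2)*3^(7/8)*z/6))*exp(sqrt(2)*3^(7/8)*z/6)


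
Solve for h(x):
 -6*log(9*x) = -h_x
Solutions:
 h(x) = C1 + 6*x*log(x) - 6*x + x*log(531441)


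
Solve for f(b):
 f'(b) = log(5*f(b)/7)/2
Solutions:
 -2*Integral(1/(log(_y) - log(7) + log(5)), (_y, f(b))) = C1 - b


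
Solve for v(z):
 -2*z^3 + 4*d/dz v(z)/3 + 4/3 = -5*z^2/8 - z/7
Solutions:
 v(z) = C1 + 3*z^4/8 - 5*z^3/32 - 3*z^2/56 - z


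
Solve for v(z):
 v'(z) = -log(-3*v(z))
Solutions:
 Integral(1/(log(-_y) + log(3)), (_y, v(z))) = C1 - z


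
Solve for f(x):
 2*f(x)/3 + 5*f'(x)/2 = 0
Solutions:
 f(x) = C1*exp(-4*x/15)


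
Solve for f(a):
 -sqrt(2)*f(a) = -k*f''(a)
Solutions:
 f(a) = C1*exp(-2^(1/4)*a*sqrt(1/k)) + C2*exp(2^(1/4)*a*sqrt(1/k))


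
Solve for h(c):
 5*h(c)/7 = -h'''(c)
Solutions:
 h(c) = C3*exp(-5^(1/3)*7^(2/3)*c/7) + (C1*sin(sqrt(3)*5^(1/3)*7^(2/3)*c/14) + C2*cos(sqrt(3)*5^(1/3)*7^(2/3)*c/14))*exp(5^(1/3)*7^(2/3)*c/14)


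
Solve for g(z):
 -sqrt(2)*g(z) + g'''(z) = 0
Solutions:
 g(z) = C3*exp(2^(1/6)*z) + (C1*sin(2^(1/6)*sqrt(3)*z/2) + C2*cos(2^(1/6)*sqrt(3)*z/2))*exp(-2^(1/6)*z/2)


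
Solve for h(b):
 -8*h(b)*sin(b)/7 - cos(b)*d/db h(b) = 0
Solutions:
 h(b) = C1*cos(b)^(8/7)


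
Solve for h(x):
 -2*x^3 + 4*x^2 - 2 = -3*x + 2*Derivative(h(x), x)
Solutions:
 h(x) = C1 - x^4/4 + 2*x^3/3 + 3*x^2/4 - x


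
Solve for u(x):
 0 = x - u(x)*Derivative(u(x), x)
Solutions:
 u(x) = -sqrt(C1 + x^2)
 u(x) = sqrt(C1 + x^2)


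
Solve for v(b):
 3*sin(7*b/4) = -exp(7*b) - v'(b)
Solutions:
 v(b) = C1 - exp(7*b)/7 + 12*cos(7*b/4)/7


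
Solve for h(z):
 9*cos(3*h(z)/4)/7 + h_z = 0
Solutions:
 9*z/7 - 2*log(sin(3*h(z)/4) - 1)/3 + 2*log(sin(3*h(z)/4) + 1)/3 = C1


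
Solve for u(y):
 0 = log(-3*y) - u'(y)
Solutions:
 u(y) = C1 + y*log(-y) + y*(-1 + log(3))


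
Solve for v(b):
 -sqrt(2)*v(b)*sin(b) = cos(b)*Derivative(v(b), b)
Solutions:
 v(b) = C1*cos(b)^(sqrt(2))


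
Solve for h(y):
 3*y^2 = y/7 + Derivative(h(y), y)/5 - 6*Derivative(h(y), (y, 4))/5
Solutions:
 h(y) = C1 + C4*exp(6^(2/3)*y/6) + 5*y^3 - 5*y^2/14 + (C2*sin(2^(2/3)*3^(1/6)*y/4) + C3*cos(2^(2/3)*3^(1/6)*y/4))*exp(-6^(2/3)*y/12)


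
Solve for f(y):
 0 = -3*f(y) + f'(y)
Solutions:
 f(y) = C1*exp(3*y)


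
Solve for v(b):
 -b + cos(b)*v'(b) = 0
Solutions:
 v(b) = C1 + Integral(b/cos(b), b)


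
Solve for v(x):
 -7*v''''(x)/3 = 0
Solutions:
 v(x) = C1 + C2*x + C3*x^2 + C4*x^3


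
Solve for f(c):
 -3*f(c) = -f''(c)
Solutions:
 f(c) = C1*exp(-sqrt(3)*c) + C2*exp(sqrt(3)*c)


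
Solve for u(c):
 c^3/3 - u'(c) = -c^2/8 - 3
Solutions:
 u(c) = C1 + c^4/12 + c^3/24 + 3*c


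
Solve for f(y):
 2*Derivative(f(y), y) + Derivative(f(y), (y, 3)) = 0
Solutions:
 f(y) = C1 + C2*sin(sqrt(2)*y) + C3*cos(sqrt(2)*y)


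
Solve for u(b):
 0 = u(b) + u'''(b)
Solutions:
 u(b) = C3*exp(-b) + (C1*sin(sqrt(3)*b/2) + C2*cos(sqrt(3)*b/2))*exp(b/2)


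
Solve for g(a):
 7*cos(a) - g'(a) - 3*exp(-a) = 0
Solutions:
 g(a) = C1 + 7*sin(a) + 3*exp(-a)


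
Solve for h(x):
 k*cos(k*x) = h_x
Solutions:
 h(x) = C1 + sin(k*x)


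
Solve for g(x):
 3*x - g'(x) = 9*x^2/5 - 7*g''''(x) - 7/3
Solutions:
 g(x) = C1 + C4*exp(7^(2/3)*x/7) - 3*x^3/5 + 3*x^2/2 + 7*x/3 + (C2*sin(sqrt(3)*7^(2/3)*x/14) + C3*cos(sqrt(3)*7^(2/3)*x/14))*exp(-7^(2/3)*x/14)


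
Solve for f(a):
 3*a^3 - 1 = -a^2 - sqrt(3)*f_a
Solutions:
 f(a) = C1 - sqrt(3)*a^4/4 - sqrt(3)*a^3/9 + sqrt(3)*a/3


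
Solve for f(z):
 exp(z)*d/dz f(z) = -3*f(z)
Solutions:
 f(z) = C1*exp(3*exp(-z))


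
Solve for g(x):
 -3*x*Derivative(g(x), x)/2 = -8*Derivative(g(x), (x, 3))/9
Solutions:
 g(x) = C1 + Integral(C2*airyai(3*2^(2/3)*x/4) + C3*airybi(3*2^(2/3)*x/4), x)


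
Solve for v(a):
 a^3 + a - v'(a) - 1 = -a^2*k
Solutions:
 v(a) = C1 + a^4/4 + a^3*k/3 + a^2/2 - a


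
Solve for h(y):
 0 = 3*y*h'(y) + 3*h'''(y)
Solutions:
 h(y) = C1 + Integral(C2*airyai(-y) + C3*airybi(-y), y)


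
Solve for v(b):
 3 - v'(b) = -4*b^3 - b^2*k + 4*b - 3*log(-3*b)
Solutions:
 v(b) = C1 + b^4 + b^3*k/3 - 2*b^2 + 3*b*log(-b) + 3*b*log(3)


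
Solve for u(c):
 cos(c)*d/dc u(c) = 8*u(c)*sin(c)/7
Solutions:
 u(c) = C1/cos(c)^(8/7)


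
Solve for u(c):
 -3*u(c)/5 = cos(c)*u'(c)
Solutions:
 u(c) = C1*(sin(c) - 1)^(3/10)/(sin(c) + 1)^(3/10)


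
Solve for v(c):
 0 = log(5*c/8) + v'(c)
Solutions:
 v(c) = C1 - c*log(c) + c*log(8/5) + c


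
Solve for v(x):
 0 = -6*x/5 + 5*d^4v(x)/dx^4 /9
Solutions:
 v(x) = C1 + C2*x + C3*x^2 + C4*x^3 + 9*x^5/500


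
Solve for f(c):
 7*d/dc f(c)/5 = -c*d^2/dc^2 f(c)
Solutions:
 f(c) = C1 + C2/c^(2/5)


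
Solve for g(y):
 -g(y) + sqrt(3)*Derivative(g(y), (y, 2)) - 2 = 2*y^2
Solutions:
 g(y) = C1*exp(-3^(3/4)*y/3) + C2*exp(3^(3/4)*y/3) - 2*y^2 - 4*sqrt(3) - 2


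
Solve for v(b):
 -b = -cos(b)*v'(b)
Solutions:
 v(b) = C1 + Integral(b/cos(b), b)


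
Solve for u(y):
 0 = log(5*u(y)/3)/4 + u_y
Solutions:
 -4*Integral(1/(-log(_y) - log(5) + log(3)), (_y, u(y))) = C1 - y


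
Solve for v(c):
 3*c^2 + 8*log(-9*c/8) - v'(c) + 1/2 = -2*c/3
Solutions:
 v(c) = C1 + c^3 + c^2/3 + 8*c*log(-c) + c*(-24*log(2) - 15/2 + 16*log(3))


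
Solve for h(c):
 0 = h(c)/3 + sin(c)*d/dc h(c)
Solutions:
 h(c) = C1*(cos(c) + 1)^(1/6)/(cos(c) - 1)^(1/6)


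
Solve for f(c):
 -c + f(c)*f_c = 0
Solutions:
 f(c) = -sqrt(C1 + c^2)
 f(c) = sqrt(C1 + c^2)


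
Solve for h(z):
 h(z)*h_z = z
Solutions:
 h(z) = -sqrt(C1 + z^2)
 h(z) = sqrt(C1 + z^2)


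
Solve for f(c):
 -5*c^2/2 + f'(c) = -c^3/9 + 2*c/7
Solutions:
 f(c) = C1 - c^4/36 + 5*c^3/6 + c^2/7


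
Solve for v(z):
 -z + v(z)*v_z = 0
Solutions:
 v(z) = -sqrt(C1 + z^2)
 v(z) = sqrt(C1 + z^2)


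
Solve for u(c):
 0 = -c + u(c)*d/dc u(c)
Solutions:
 u(c) = -sqrt(C1 + c^2)
 u(c) = sqrt(C1 + c^2)


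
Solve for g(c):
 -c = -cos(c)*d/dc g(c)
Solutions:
 g(c) = C1 + Integral(c/cos(c), c)


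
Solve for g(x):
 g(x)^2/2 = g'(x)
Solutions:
 g(x) = -2/(C1 + x)


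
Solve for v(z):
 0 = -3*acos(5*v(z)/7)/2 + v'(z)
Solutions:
 Integral(1/acos(5*_y/7), (_y, v(z))) = C1 + 3*z/2


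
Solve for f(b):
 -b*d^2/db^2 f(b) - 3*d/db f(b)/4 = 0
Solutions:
 f(b) = C1 + C2*b^(1/4)


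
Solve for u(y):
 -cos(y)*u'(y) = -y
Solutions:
 u(y) = C1 + Integral(y/cos(y), y)


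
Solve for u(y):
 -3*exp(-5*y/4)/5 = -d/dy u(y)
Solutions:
 u(y) = C1 - 12*exp(-5*y/4)/25


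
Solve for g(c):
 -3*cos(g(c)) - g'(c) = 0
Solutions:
 g(c) = pi - asin((C1 + exp(6*c))/(C1 - exp(6*c)))
 g(c) = asin((C1 + exp(6*c))/(C1 - exp(6*c)))


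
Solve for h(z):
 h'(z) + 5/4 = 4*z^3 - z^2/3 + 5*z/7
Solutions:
 h(z) = C1 + z^4 - z^3/9 + 5*z^2/14 - 5*z/4


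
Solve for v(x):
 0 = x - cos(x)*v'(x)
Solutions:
 v(x) = C1 + Integral(x/cos(x), x)


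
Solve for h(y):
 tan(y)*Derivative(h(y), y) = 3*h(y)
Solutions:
 h(y) = C1*sin(y)^3


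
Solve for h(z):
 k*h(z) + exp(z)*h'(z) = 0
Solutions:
 h(z) = C1*exp(k*exp(-z))


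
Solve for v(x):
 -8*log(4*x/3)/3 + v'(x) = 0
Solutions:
 v(x) = C1 + 8*x*log(x)/3 - 8*x*log(3)/3 - 8*x/3 + 16*x*log(2)/3


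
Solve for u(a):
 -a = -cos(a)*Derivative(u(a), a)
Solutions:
 u(a) = C1 + Integral(a/cos(a), a)


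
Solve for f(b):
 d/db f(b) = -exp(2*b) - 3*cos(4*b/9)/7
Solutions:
 f(b) = C1 - exp(2*b)/2 - 27*sin(4*b/9)/28


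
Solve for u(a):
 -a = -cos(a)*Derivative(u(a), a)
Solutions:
 u(a) = C1 + Integral(a/cos(a), a)


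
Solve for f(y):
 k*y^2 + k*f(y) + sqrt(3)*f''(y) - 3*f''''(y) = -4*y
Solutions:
 f(y) = C1*exp(-sqrt(2)*3^(3/4)*y*sqrt(1 - sqrt(4*k + 1))/6) + C2*exp(sqrt(2)*3^(3/4)*y*sqrt(1 - sqrt(4*k + 1))/6) + C3*exp(-sqrt(2)*3^(3/4)*y*sqrt(sqrt(4*k + 1) + 1)/6) + C4*exp(sqrt(2)*3^(3/4)*y*sqrt(sqrt(4*k + 1) + 1)/6) - y^2 - 4*y/k + 2*sqrt(3)/k


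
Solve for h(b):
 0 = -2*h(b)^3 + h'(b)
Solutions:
 h(b) = -sqrt(2)*sqrt(-1/(C1 + 2*b))/2
 h(b) = sqrt(2)*sqrt(-1/(C1 + 2*b))/2


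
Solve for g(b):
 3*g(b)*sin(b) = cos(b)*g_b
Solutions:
 g(b) = C1/cos(b)^3


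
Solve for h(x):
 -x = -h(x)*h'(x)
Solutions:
 h(x) = -sqrt(C1 + x^2)
 h(x) = sqrt(C1 + x^2)


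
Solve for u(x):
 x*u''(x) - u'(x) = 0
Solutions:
 u(x) = C1 + C2*x^2


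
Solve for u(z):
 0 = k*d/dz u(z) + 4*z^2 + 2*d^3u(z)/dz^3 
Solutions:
 u(z) = C1 + C2*exp(-sqrt(2)*z*sqrt(-k)/2) + C3*exp(sqrt(2)*z*sqrt(-k)/2) - 4*z^3/(3*k) + 16*z/k^2


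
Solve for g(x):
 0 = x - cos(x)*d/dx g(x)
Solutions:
 g(x) = C1 + Integral(x/cos(x), x)


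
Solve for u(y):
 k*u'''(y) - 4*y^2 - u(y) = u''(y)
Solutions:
 u(y) = C1*exp(y*(-(sqrt(((27 + 2/k^2)^2 - 4/k^4)/k^2)/2 - 27/(2*k) - 1/k^3)^(1/3) + 1/k - 1/(k^2*(sqrt(((27 + 2/k^2)^2 - 4/k^4)/k^2)/2 - 27/(2*k) - 1/k^3)^(1/3)))/3) + C2*exp(y*((sqrt(((27 + 2/k^2)^2 - 4/k^4)/k^2)/2 - 27/(2*k) - 1/k^3)^(1/3) - sqrt(3)*I*(sqrt(((27 + 2/k^2)^2 - 4/k^4)/k^2)/2 - 27/(2*k) - 1/k^3)^(1/3) + 2/k - 4/(k^2*(-1 + sqrt(3)*I)*(sqrt(((27 + 2/k^2)^2 - 4/k^4)/k^2)/2 - 27/(2*k) - 1/k^3)^(1/3)))/6) + C3*exp(y*((sqrt(((27 + 2/k^2)^2 - 4/k^4)/k^2)/2 - 27/(2*k) - 1/k^3)^(1/3) + sqrt(3)*I*(sqrt(((27 + 2/k^2)^2 - 4/k^4)/k^2)/2 - 27/(2*k) - 1/k^3)^(1/3) + 2/k + 4/(k^2*(1 + sqrt(3)*I)*(sqrt(((27 + 2/k^2)^2 - 4/k^4)/k^2)/2 - 27/(2*k) - 1/k^3)^(1/3)))/6) - 4*y^2 + 8


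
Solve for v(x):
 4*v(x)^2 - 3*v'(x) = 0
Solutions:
 v(x) = -3/(C1 + 4*x)


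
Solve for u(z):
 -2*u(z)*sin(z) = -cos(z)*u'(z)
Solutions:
 u(z) = C1/cos(z)^2


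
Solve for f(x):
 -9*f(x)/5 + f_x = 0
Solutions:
 f(x) = C1*exp(9*x/5)


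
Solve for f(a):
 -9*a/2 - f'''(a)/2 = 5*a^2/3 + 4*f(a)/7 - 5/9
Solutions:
 f(a) = C3*exp(-2*7^(2/3)*a/7) - 35*a^2/12 - 63*a/8 + (C1*sin(sqrt(3)*7^(2/3)*a/7) + C2*cos(sqrt(3)*7^(2/3)*a/7))*exp(7^(2/3)*a/7) + 35/36


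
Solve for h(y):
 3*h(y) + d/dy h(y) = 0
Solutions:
 h(y) = C1*exp(-3*y)


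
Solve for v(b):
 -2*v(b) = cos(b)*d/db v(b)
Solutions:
 v(b) = C1*(sin(b) - 1)/(sin(b) + 1)


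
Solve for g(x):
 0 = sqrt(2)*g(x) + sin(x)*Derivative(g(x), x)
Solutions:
 g(x) = C1*(cos(x) + 1)^(sqrt(2)/2)/(cos(x) - 1)^(sqrt(2)/2)


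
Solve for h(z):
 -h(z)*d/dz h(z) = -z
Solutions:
 h(z) = -sqrt(C1 + z^2)
 h(z) = sqrt(C1 + z^2)


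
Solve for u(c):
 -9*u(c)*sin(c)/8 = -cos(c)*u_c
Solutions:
 u(c) = C1/cos(c)^(9/8)


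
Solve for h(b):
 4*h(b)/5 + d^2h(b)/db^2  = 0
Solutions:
 h(b) = C1*sin(2*sqrt(5)*b/5) + C2*cos(2*sqrt(5)*b/5)


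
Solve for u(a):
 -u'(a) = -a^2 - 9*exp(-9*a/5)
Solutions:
 u(a) = C1 + a^3/3 - 5*exp(-9*a/5)


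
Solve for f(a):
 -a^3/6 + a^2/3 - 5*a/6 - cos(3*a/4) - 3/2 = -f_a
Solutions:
 f(a) = C1 + a^4/24 - a^3/9 + 5*a^2/12 + 3*a/2 + 4*sin(3*a/4)/3


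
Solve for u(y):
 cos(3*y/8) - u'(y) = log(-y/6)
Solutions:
 u(y) = C1 - y*log(-y) + y + y*log(6) + 8*sin(3*y/8)/3


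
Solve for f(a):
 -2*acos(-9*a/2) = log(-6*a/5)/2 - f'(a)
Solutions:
 f(a) = C1 + a*log(-a)/2 + 2*a*acos(-9*a/2) - a*log(5) - a/2 + a*log(30)/2 + 2*sqrt(4 - 81*a^2)/9


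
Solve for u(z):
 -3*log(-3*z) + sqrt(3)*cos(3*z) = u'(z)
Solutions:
 u(z) = C1 - 3*z*log(-z) - 3*z*log(3) + 3*z + sqrt(3)*sin(3*z)/3


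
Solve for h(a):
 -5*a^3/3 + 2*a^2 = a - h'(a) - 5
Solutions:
 h(a) = C1 + 5*a^4/12 - 2*a^3/3 + a^2/2 - 5*a


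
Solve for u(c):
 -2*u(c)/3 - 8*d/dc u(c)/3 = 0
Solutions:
 u(c) = C1*exp(-c/4)


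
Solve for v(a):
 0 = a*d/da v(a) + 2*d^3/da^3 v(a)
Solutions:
 v(a) = C1 + Integral(C2*airyai(-2^(2/3)*a/2) + C3*airybi(-2^(2/3)*a/2), a)


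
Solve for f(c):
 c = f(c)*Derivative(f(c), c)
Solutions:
 f(c) = -sqrt(C1 + c^2)
 f(c) = sqrt(C1 + c^2)


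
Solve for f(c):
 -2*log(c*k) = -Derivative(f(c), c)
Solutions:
 f(c) = C1 + 2*c*log(c*k) - 2*c


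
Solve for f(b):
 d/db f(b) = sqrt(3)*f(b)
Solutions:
 f(b) = C1*exp(sqrt(3)*b)


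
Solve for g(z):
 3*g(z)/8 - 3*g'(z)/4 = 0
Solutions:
 g(z) = C1*exp(z/2)


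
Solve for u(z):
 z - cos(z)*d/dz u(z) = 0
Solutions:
 u(z) = C1 + Integral(z/cos(z), z)


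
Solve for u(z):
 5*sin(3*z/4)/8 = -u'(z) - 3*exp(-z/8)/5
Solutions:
 u(z) = C1 + 5*cos(3*z/4)/6 + 24*exp(-z/8)/5


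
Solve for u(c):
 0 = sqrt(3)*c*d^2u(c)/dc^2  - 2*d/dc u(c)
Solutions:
 u(c) = C1 + C2*c^(1 + 2*sqrt(3)/3)


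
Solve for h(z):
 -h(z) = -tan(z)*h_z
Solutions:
 h(z) = C1*sin(z)


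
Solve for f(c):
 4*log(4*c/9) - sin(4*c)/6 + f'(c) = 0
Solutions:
 f(c) = C1 - 4*c*log(c) - 8*c*log(2) + 4*c + 8*c*log(3) - cos(4*c)/24


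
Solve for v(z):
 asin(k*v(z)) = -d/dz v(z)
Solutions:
 Integral(1/asin(_y*k), (_y, v(z))) = C1 - z


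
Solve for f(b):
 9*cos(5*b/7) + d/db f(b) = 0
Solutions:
 f(b) = C1 - 63*sin(5*b/7)/5


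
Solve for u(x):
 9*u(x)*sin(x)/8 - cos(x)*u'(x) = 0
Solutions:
 u(x) = C1/cos(x)^(9/8)


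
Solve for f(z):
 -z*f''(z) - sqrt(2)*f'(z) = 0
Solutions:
 f(z) = C1 + C2*z^(1 - sqrt(2))


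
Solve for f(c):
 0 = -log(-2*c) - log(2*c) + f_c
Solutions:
 f(c) = C1 + 2*c*log(c) + c*(-2 + 2*log(2) + I*pi)


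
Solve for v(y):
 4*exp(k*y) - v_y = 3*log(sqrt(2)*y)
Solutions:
 v(y) = C1 - 3*y*log(y) + y*(3 - 3*log(2)/2) + Piecewise((4*exp(k*y)/k, Ne(k, 0)), (4*y, True))


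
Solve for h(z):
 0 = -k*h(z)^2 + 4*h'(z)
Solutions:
 h(z) = -4/(C1 + k*z)


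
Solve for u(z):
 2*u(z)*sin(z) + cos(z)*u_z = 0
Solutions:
 u(z) = C1*cos(z)^2


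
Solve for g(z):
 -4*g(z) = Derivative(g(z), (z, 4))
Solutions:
 g(z) = (C1*sin(z) + C2*cos(z))*exp(-z) + (C3*sin(z) + C4*cos(z))*exp(z)


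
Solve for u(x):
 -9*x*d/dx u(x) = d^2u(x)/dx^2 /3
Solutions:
 u(x) = C1 + C2*erf(3*sqrt(6)*x/2)


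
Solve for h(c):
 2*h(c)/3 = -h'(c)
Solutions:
 h(c) = C1*exp(-2*c/3)


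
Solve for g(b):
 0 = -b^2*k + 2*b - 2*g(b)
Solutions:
 g(b) = b*(-b*k + 2)/2


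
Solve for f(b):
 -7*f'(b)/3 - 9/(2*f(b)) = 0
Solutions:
 f(b) = -sqrt(C1 - 189*b)/7
 f(b) = sqrt(C1 - 189*b)/7


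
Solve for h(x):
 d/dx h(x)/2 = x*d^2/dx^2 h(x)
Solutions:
 h(x) = C1 + C2*x^(3/2)


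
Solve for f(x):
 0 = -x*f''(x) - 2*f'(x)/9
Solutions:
 f(x) = C1 + C2*x^(7/9)


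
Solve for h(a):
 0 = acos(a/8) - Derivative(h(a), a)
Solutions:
 h(a) = C1 + a*acos(a/8) - sqrt(64 - a^2)


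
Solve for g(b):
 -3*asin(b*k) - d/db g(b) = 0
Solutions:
 g(b) = C1 - 3*Piecewise((b*asin(b*k) + sqrt(-b^2*k^2 + 1)/k, Ne(k, 0)), (0, True))


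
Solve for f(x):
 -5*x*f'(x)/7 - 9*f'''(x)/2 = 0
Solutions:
 f(x) = C1 + Integral(C2*airyai(-1470^(1/3)*x/21) + C3*airybi(-1470^(1/3)*x/21), x)


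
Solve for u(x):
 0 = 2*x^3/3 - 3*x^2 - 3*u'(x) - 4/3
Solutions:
 u(x) = C1 + x^4/18 - x^3/3 - 4*x/9


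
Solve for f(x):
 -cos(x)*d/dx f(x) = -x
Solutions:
 f(x) = C1 + Integral(x/cos(x), x)


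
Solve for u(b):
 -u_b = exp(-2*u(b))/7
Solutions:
 u(b) = log(-sqrt(C1 - 14*b)) - log(7)
 u(b) = log(C1 - 14*b)/2 - log(7)


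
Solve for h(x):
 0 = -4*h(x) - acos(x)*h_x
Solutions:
 h(x) = C1*exp(-4*Integral(1/acos(x), x))


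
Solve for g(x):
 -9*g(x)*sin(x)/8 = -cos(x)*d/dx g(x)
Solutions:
 g(x) = C1/cos(x)^(9/8)


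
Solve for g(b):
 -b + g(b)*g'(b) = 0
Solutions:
 g(b) = -sqrt(C1 + b^2)
 g(b) = sqrt(C1 + b^2)


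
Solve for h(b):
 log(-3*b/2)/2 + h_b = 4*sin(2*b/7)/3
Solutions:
 h(b) = C1 - b*log(-b)/2 - b*log(3) + b/2 + b*log(6)/2 - 14*cos(2*b/7)/3


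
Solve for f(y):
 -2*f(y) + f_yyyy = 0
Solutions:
 f(y) = C1*exp(-2^(1/4)*y) + C2*exp(2^(1/4)*y) + C3*sin(2^(1/4)*y) + C4*cos(2^(1/4)*y)


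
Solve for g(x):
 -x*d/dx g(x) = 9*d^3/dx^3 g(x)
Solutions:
 g(x) = C1 + Integral(C2*airyai(-3^(1/3)*x/3) + C3*airybi(-3^(1/3)*x/3), x)


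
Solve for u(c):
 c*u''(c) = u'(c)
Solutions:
 u(c) = C1 + C2*c^2


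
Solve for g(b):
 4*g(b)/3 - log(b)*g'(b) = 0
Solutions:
 g(b) = C1*exp(4*li(b)/3)


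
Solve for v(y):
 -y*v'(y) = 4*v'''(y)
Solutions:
 v(y) = C1 + Integral(C2*airyai(-2^(1/3)*y/2) + C3*airybi(-2^(1/3)*y/2), y)


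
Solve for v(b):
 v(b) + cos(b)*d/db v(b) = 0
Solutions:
 v(b) = C1*sqrt(sin(b) - 1)/sqrt(sin(b) + 1)


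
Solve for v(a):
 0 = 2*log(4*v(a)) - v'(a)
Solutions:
 -Integral(1/(log(_y) + 2*log(2)), (_y, v(a)))/2 = C1 - a


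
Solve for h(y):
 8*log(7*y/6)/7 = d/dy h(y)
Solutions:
 h(y) = C1 + 8*y*log(y)/7 - 8*y*log(6)/7 - 8*y/7 + 8*y*log(7)/7


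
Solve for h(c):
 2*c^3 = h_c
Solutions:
 h(c) = C1 + c^4/2


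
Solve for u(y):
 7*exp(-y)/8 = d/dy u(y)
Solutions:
 u(y) = C1 - 7*exp(-y)/8


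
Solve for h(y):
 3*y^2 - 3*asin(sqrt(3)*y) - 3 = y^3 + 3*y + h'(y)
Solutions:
 h(y) = C1 - y^4/4 + y^3 - 3*y^2/2 - 3*y*asin(sqrt(3)*y) - 3*y - sqrt(3)*sqrt(1 - 3*y^2)


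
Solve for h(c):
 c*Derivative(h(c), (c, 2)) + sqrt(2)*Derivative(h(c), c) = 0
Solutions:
 h(c) = C1 + C2*c^(1 - sqrt(2))


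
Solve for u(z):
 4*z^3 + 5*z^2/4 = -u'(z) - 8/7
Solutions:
 u(z) = C1 - z^4 - 5*z^3/12 - 8*z/7


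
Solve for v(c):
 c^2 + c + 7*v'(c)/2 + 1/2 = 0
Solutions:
 v(c) = C1 - 2*c^3/21 - c^2/7 - c/7


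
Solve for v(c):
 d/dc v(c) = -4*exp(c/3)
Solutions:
 v(c) = C1 - 12*exp(c/3)


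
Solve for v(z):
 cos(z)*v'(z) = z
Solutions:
 v(z) = C1 + Integral(z/cos(z), z)


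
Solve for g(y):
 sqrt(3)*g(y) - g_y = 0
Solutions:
 g(y) = C1*exp(sqrt(3)*y)


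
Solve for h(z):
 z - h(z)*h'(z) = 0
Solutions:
 h(z) = -sqrt(C1 + z^2)
 h(z) = sqrt(C1 + z^2)


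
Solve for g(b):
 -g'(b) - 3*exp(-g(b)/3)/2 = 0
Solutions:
 g(b) = 3*log(C1 - b/2)


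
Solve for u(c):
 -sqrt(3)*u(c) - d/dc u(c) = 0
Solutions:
 u(c) = C1*exp(-sqrt(3)*c)


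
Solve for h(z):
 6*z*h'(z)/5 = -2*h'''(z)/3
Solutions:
 h(z) = C1 + Integral(C2*airyai(-15^(2/3)*z/5) + C3*airybi(-15^(2/3)*z/5), z)


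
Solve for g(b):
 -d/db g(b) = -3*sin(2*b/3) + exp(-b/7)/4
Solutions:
 g(b) = C1 - 9*cos(2*b/3)/2 + 7*exp(-b/7)/4


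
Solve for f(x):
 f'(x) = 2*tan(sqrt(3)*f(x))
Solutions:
 f(x) = sqrt(3)*(pi - asin(C1*exp(2*sqrt(3)*x)))/3
 f(x) = sqrt(3)*asin(C1*exp(2*sqrt(3)*x))/3


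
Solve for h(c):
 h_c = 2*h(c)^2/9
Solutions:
 h(c) = -9/(C1 + 2*c)


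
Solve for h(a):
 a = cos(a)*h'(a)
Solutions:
 h(a) = C1 + Integral(a/cos(a), a)


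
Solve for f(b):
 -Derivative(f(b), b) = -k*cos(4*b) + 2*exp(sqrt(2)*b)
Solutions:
 f(b) = C1 + k*sin(4*b)/4 - sqrt(2)*exp(sqrt(2)*b)


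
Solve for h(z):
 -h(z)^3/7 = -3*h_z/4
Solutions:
 h(z) = -sqrt(42)*sqrt(-1/(C1 + 4*z))/2
 h(z) = sqrt(42)*sqrt(-1/(C1 + 4*z))/2


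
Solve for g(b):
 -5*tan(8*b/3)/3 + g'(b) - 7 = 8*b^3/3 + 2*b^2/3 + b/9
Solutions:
 g(b) = C1 + 2*b^4/3 + 2*b^3/9 + b^2/18 + 7*b - 5*log(cos(8*b/3))/8


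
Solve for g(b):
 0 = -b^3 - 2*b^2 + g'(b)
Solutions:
 g(b) = C1 + b^4/4 + 2*b^3/3


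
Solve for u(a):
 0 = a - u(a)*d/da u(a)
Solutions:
 u(a) = -sqrt(C1 + a^2)
 u(a) = sqrt(C1 + a^2)


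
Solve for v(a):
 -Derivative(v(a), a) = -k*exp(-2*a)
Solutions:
 v(a) = C1 - k*exp(-2*a)/2


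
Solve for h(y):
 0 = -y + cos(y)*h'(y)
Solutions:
 h(y) = C1 + Integral(y/cos(y), y)


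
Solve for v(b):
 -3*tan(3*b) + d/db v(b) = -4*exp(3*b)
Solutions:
 v(b) = C1 - 4*exp(3*b)/3 - log(cos(3*b))


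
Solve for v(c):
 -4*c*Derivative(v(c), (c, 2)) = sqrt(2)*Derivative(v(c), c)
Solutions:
 v(c) = C1 + C2*c^(1 - sqrt(2)/4)


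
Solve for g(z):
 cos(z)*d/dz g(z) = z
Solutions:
 g(z) = C1 + Integral(z/cos(z), z)


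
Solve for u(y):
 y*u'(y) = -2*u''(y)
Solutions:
 u(y) = C1 + C2*erf(y/2)


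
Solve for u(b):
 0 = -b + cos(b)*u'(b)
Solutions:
 u(b) = C1 + Integral(b/cos(b), b)


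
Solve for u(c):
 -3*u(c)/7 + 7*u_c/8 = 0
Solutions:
 u(c) = C1*exp(24*c/49)


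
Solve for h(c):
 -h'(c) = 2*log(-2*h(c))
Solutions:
 Integral(1/(log(-_y) + log(2)), (_y, h(c)))/2 = C1 - c


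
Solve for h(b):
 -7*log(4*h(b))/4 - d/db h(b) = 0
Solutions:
 4*Integral(1/(log(_y) + 2*log(2)), (_y, h(b)))/7 = C1 - b


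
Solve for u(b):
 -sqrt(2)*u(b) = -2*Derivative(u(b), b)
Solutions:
 u(b) = C1*exp(sqrt(2)*b/2)


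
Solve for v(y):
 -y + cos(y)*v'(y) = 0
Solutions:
 v(y) = C1 + Integral(y/cos(y), y)


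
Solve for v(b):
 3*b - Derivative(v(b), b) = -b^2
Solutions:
 v(b) = C1 + b^3/3 + 3*b^2/2


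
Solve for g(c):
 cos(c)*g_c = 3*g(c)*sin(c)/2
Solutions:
 g(c) = C1/cos(c)^(3/2)


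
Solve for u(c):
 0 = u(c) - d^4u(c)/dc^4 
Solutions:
 u(c) = C1*exp(-c) + C2*exp(c) + C3*sin(c) + C4*cos(c)


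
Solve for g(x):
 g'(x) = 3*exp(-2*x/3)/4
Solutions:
 g(x) = C1 - 9*exp(-2*x/3)/8


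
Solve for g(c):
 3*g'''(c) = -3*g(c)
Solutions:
 g(c) = C3*exp(-c) + (C1*sin(sqrt(3)*c/2) + C2*cos(sqrt(3)*c/2))*exp(c/2)


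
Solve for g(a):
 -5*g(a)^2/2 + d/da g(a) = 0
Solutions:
 g(a) = -2/(C1 + 5*a)


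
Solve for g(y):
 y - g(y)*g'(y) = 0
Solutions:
 g(y) = -sqrt(C1 + y^2)
 g(y) = sqrt(C1 + y^2)


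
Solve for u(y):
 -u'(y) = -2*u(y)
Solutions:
 u(y) = C1*exp(2*y)


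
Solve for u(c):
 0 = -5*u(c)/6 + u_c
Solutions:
 u(c) = C1*exp(5*c/6)


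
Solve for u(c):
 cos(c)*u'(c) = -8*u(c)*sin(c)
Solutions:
 u(c) = C1*cos(c)^8


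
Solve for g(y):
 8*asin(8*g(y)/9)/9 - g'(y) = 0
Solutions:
 Integral(1/asin(8*_y/9), (_y, g(y))) = C1 + 8*y/9


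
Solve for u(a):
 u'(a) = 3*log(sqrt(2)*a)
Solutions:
 u(a) = C1 + 3*a*log(a) - 3*a + 3*a*log(2)/2


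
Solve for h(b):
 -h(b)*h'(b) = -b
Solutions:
 h(b) = -sqrt(C1 + b^2)
 h(b) = sqrt(C1 + b^2)


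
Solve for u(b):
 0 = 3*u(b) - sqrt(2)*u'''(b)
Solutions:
 u(b) = C3*exp(2^(5/6)*3^(1/3)*b/2) + (C1*sin(6^(5/6)*b/4) + C2*cos(6^(5/6)*b/4))*exp(-2^(5/6)*3^(1/3)*b/4)


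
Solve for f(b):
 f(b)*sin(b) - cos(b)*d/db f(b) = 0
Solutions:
 f(b) = C1/cos(b)


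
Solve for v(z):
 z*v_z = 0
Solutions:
 v(z) = C1


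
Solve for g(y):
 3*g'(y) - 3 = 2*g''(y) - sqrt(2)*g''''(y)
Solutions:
 g(y) = C1 + C2*exp(y*(4*2^(1/6)*3^(2/3)/(2*sqrt(3)*sqrt(243/2 - 8*sqrt(2)) + 27*sqrt(2))^(1/3) + 6^(1/3)*(2*sqrt(3)*sqrt(243/2 - 8*sqrt(2)) + 27*sqrt(2))^(1/3))/12)*sin(sqrt(3)*y*(-2^(1/6)/(2*sqrt(6561/2 - 216*sqrt(2)) + 81*sqrt(2))^(1/3) + 2^(1/3)*(2*sqrt(6561/2 - 216*sqrt(2)) + 81*sqrt(2))^(1/3)/12)) + C3*exp(y*(4*2^(1/6)*3^(2/3)/(2*sqrt(3)*sqrt(243/2 - 8*sqrt(2)) + 27*sqrt(2))^(1/3) + 6^(1/3)*(2*sqrt(3)*sqrt(243/2 - 8*sqrt(2)) + 27*sqrt(2))^(1/3))/12)*cos(sqrt(3)*y*(-2^(1/6)/(2*sqrt(6561/2 - 216*sqrt(2)) + 81*sqrt(2))^(1/3) + 2^(1/3)*(2*sqrt(6561/2 - 216*sqrt(2)) + 81*sqrt(2))^(1/3)/12)) + C4*exp(-y*(4*2^(1/6)*3^(2/3)/(2*sqrt(3)*sqrt(243/2 - 8*sqrt(2)) + 27*sqrt(2))^(1/3) + 6^(1/3)*(2*sqrt(3)*sqrt(243/2 - 8*sqrt(2)) + 27*sqrt(2))^(1/3))/6) + y


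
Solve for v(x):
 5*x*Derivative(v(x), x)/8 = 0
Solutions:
 v(x) = C1


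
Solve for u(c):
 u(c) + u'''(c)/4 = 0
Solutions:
 u(c) = C3*exp(-2^(2/3)*c) + (C1*sin(2^(2/3)*sqrt(3)*c/2) + C2*cos(2^(2/3)*sqrt(3)*c/2))*exp(2^(2/3)*c/2)


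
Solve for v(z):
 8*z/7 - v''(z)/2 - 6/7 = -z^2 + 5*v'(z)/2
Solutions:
 v(z) = C1 + C2*exp(-5*z) + 2*z^3/15 + 26*z^2/175 - 352*z/875


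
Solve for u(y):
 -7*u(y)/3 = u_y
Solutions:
 u(y) = C1*exp(-7*y/3)


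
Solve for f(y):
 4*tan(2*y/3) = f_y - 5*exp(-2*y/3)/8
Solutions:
 f(y) = C1 + 3*log(tan(2*y/3)^2 + 1) - 15*exp(-2*y/3)/16


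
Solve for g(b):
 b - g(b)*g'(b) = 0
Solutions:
 g(b) = -sqrt(C1 + b^2)
 g(b) = sqrt(C1 + b^2)


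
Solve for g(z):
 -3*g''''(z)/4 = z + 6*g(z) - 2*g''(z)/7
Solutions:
 g(z) = -z/6 + (C1*sin(2^(3/4)*z*sin(atan(sqrt(878)/2)/2)) + C2*cos(2^(3/4)*z*sin(atan(sqrt(878)/2)/2)))*exp(-2^(3/4)*z*cos(atan(sqrt(878)/2)/2)) + (C3*sin(2^(3/4)*z*sin(atan(sqrt(878)/2)/2)) + C4*cos(2^(3/4)*z*sin(atan(sqrt(878)/2)/2)))*exp(2^(3/4)*z*cos(atan(sqrt(878)/2)/2))


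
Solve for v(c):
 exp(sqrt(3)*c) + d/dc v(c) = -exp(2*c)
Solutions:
 v(c) = C1 - exp(2*c)/2 - sqrt(3)*exp(sqrt(3)*c)/3


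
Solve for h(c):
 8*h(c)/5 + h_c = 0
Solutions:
 h(c) = C1*exp(-8*c/5)


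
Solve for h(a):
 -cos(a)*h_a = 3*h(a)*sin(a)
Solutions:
 h(a) = C1*cos(a)^3


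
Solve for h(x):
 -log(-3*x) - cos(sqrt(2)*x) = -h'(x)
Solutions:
 h(x) = C1 + x*log(-x) - x + x*log(3) + sqrt(2)*sin(sqrt(2)*x)/2


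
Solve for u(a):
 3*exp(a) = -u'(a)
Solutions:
 u(a) = C1 - 3*exp(a)


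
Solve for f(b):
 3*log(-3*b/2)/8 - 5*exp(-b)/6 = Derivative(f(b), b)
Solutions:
 f(b) = C1 + 3*b*log(-b)/8 + 3*b*(-1 - log(2) + log(3))/8 + 5*exp(-b)/6


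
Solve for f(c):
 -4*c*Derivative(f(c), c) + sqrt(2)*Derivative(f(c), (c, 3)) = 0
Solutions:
 f(c) = C1 + Integral(C2*airyai(sqrt(2)*c) + C3*airybi(sqrt(2)*c), c)


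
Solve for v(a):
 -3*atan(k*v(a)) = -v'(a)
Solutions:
 Integral(1/atan(_y*k), (_y, v(a))) = C1 + 3*a


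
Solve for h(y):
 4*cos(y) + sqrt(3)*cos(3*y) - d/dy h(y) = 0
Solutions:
 h(y) = C1 + 4*sin(y) + sqrt(3)*sin(3*y)/3


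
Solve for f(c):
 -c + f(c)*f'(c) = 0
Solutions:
 f(c) = -sqrt(C1 + c^2)
 f(c) = sqrt(C1 + c^2)


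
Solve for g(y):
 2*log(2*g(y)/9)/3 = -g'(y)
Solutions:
 3*Integral(1/(log(_y) - 2*log(3) + log(2)), (_y, g(y)))/2 = C1 - y


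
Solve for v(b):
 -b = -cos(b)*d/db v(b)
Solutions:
 v(b) = C1 + Integral(b/cos(b), b)


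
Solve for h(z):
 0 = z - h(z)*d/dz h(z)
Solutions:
 h(z) = -sqrt(C1 + z^2)
 h(z) = sqrt(C1 + z^2)


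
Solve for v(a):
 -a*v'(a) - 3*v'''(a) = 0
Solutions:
 v(a) = C1 + Integral(C2*airyai(-3^(2/3)*a/3) + C3*airybi(-3^(2/3)*a/3), a)


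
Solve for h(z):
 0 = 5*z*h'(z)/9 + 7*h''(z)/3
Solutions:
 h(z) = C1 + C2*erf(sqrt(210)*z/42)


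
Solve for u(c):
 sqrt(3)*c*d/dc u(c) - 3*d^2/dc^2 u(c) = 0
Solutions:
 u(c) = C1 + C2*erfi(sqrt(2)*3^(3/4)*c/6)


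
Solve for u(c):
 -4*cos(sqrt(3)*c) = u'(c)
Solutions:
 u(c) = C1 - 4*sqrt(3)*sin(sqrt(3)*c)/3


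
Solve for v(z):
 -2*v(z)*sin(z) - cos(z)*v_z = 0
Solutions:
 v(z) = C1*cos(z)^2


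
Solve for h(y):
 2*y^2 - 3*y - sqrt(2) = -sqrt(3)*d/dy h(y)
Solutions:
 h(y) = C1 - 2*sqrt(3)*y^3/9 + sqrt(3)*y^2/2 + sqrt(6)*y/3


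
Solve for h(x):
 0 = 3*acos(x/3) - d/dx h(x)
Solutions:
 h(x) = C1 + 3*x*acos(x/3) - 3*sqrt(9 - x^2)


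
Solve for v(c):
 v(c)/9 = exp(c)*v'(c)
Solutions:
 v(c) = C1*exp(-exp(-c)/9)


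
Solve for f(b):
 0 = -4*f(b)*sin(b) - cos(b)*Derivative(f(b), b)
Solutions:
 f(b) = C1*cos(b)^4


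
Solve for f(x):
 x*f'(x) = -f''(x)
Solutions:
 f(x) = C1 + C2*erf(sqrt(2)*x/2)


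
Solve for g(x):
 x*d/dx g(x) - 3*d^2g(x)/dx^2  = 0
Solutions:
 g(x) = C1 + C2*erfi(sqrt(6)*x/6)


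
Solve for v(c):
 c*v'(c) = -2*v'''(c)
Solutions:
 v(c) = C1 + Integral(C2*airyai(-2^(2/3)*c/2) + C3*airybi(-2^(2/3)*c/2), c)


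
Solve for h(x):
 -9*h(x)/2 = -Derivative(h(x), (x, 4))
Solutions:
 h(x) = C1*exp(-2^(3/4)*sqrt(3)*x/2) + C2*exp(2^(3/4)*sqrt(3)*x/2) + C3*sin(2^(3/4)*sqrt(3)*x/2) + C4*cos(2^(3/4)*sqrt(3)*x/2)


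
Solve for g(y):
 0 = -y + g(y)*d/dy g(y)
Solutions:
 g(y) = -sqrt(C1 + y^2)
 g(y) = sqrt(C1 + y^2)


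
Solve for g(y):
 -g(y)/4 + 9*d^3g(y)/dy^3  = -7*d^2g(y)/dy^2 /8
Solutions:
 g(y) = C1*exp(-y*(49/(216*sqrt(417846) + 139625)^(1/3) + 14 + (216*sqrt(417846) + 139625)^(1/3))/432)*sin(sqrt(3)*y*(-(216*sqrt(417846) + 139625)^(1/3) + 49/(216*sqrt(417846) + 139625)^(1/3))/432) + C2*exp(-y*(49/(216*sqrt(417846) + 139625)^(1/3) + 14 + (216*sqrt(417846) + 139625)^(1/3))/432)*cos(sqrt(3)*y*(-(216*sqrt(417846) + 139625)^(1/3) + 49/(216*sqrt(417846) + 139625)^(1/3))/432) + C3*exp(y*(-7 + 49/(216*sqrt(417846) + 139625)^(1/3) + (216*sqrt(417846) + 139625)^(1/3))/216)


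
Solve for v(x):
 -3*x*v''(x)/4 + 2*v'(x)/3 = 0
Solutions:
 v(x) = C1 + C2*x^(17/9)


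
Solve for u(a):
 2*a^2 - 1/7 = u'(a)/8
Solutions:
 u(a) = C1 + 16*a^3/3 - 8*a/7


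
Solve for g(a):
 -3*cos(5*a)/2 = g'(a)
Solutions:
 g(a) = C1 - 3*sin(5*a)/10


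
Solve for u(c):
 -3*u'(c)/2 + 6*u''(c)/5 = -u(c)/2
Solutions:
 u(c) = (C1*sin(sqrt(15)*c/24) + C2*cos(sqrt(15)*c/24))*exp(5*c/8)


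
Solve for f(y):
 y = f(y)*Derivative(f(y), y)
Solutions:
 f(y) = -sqrt(C1 + y^2)
 f(y) = sqrt(C1 + y^2)


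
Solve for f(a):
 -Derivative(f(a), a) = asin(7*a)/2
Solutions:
 f(a) = C1 - a*asin(7*a)/2 - sqrt(1 - 49*a^2)/14


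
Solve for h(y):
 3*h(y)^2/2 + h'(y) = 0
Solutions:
 h(y) = 2/(C1 + 3*y)


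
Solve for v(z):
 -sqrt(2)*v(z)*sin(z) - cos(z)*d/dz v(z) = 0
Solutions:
 v(z) = C1*cos(z)^(sqrt(2))


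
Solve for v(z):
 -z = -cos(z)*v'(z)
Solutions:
 v(z) = C1 + Integral(z/cos(z), z)


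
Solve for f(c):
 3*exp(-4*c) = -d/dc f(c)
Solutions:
 f(c) = C1 + 3*exp(-4*c)/4


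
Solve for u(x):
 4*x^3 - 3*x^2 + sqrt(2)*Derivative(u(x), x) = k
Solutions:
 u(x) = C1 + sqrt(2)*k*x/2 - sqrt(2)*x^4/2 + sqrt(2)*x^3/2


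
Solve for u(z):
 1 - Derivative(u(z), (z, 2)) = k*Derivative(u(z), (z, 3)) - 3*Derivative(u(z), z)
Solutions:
 u(z) = C1 + C2*exp(z*(sqrt(12*k + 1) - 1)/(2*k)) + C3*exp(-z*(sqrt(12*k + 1) + 1)/(2*k)) - z/3


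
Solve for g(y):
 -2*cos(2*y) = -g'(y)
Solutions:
 g(y) = C1 + sin(2*y)


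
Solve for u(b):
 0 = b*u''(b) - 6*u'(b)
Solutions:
 u(b) = C1 + C2*b^7


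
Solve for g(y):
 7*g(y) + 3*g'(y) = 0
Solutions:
 g(y) = C1*exp(-7*y/3)


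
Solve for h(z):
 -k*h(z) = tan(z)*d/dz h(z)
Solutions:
 h(z) = C1*exp(-k*log(sin(z)))


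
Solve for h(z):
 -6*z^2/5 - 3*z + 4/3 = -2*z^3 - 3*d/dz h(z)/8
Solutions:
 h(z) = C1 - 4*z^4/3 + 16*z^3/15 + 4*z^2 - 32*z/9


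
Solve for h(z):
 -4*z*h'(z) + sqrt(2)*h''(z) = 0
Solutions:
 h(z) = C1 + C2*erfi(2^(1/4)*z)


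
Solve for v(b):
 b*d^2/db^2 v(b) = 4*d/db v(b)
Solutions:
 v(b) = C1 + C2*b^5


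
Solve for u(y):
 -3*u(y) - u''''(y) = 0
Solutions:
 u(y) = (C1*sin(sqrt(2)*3^(1/4)*y/2) + C2*cos(sqrt(2)*3^(1/4)*y/2))*exp(-sqrt(2)*3^(1/4)*y/2) + (C3*sin(sqrt(2)*3^(1/4)*y/2) + C4*cos(sqrt(2)*3^(1/4)*y/2))*exp(sqrt(2)*3^(1/4)*y/2)
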